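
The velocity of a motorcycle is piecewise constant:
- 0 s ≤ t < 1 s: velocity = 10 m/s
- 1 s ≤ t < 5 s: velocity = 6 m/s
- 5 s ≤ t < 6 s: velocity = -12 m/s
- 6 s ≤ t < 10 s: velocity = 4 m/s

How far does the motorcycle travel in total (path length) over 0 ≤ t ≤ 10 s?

62 m

Distance (not displacement) is the total path length: add the absolute areas under v-t.
0–1 s: |10| × 1 = 10 m
1–5 s: |6| × 4 = 24 m
5–6 s: |-12| × 1 = 12 m
6–10 s: |4| × 4 = 16 m
Total distance = 62 m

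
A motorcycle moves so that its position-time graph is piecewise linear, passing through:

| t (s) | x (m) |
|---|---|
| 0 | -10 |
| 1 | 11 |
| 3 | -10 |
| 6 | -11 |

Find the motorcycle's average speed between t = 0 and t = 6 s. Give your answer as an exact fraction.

Average speed = (total path length)/(elapsed time); on a piecewise-linear x-t graph the path length is Σ|Δx|.
0–1 s: |Δx| = |11 − -10| = 21 m
1–3 s: |Δx| = |-10 − 11| = 21 m
3–6 s: |Δx| = |-11 − -10| = 1 m
Total path = 43 m; average speed = 43/6 = 43/6 m/s.

43/6 m/s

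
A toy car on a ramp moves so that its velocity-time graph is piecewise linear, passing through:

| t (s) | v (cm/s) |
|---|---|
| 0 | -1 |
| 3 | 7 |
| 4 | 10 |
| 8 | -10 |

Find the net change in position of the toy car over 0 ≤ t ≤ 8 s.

Net displacement equals the area under the velocity-time graph (areas below the axis count negative).
0–3 s: ½(-1 + 7)(3) = 9 cm
3–4 s: ½(7 + 10)(1) = 8.5 cm
4–8 s: ½(10 + -10)(4) = 0 cm
Net displacement = 17.5 cm

17.5 cm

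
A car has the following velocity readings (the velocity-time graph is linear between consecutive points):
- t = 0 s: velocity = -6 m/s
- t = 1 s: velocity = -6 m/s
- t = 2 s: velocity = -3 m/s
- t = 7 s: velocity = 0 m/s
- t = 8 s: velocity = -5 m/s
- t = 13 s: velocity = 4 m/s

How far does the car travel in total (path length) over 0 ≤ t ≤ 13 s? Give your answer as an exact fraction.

Distance (not displacement) is the total path length: add the absolute areas under v-t.
0–1 s: |-6| × 1 = 6 m
1–2 s: |½(-6 + -3)(1)| = 4.5 m
2–7 s: |½(-3 + 0)(5)| = 7.5 m
7–8 s: |½(0 + -5)(1)| = 2.5 m
8–13 s: v = 0 at t = 97/9 s; triangle areas 125/18 + 40/9 = 205/18 m
Total distance = 287/9 m

287/9 m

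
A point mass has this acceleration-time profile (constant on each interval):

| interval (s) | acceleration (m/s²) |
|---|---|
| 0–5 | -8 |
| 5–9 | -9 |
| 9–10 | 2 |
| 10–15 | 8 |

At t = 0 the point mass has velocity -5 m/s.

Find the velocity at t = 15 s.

-39 m/s

Δv equals the area under the a-t graph; then v = v₀ + Δv.
0–5 s: -8 × 5 = -40 m/s
5–9 s: -9 × 4 = -36 m/s
9–10 s: 2 × 1 = 2 m/s
10–15 s: 8 × 5 = 40 m/s
Δv = -34 m/s, so v(15) = -5 + (-34) = -39 m/s.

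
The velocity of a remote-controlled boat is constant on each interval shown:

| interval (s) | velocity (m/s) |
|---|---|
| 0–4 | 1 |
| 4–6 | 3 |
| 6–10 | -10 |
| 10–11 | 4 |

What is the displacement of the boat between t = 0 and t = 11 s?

-26 m

Net displacement equals the area under the velocity-time graph (areas below the axis count negative).
0–4 s: 1 × 4 = 4 m
4–6 s: 3 × 2 = 6 m
6–10 s: -10 × 4 = -40 m
10–11 s: 4 × 1 = 4 m
Net displacement = -26 m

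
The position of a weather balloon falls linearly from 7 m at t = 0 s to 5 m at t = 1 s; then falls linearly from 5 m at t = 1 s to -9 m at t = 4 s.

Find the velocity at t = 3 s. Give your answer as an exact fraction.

-14/3 m/s

Velocity is the slope of the x-t graph on 1–4 s: (-9 − 5)/(4 − 1) = -14/3 m/s.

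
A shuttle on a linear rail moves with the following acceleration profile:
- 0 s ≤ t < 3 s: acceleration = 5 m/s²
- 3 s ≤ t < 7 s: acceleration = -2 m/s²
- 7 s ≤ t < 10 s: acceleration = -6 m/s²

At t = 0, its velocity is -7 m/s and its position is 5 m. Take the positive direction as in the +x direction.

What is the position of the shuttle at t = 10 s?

-4.5 m

On each constant-a segment, Δv = aΔt and Δx = v₀Δt + ½aΔt²; chain segment to segment.
0–3 s: v starts -7 m/s; Δx = -7·3 + ½·5·3² = 1.5 m; v ends 8 m/s.
3–7 s: v starts 8 m/s; Δx = 8·4 + ½·-2·4² = 16 m; v ends 0 m/s.
7–10 s: v starts 0 m/s; Δx = 0·3 + ½·-6·3² = -27 m; v ends -18 m/s.
x(10) = 5 + Σ Δx = -4.5 m.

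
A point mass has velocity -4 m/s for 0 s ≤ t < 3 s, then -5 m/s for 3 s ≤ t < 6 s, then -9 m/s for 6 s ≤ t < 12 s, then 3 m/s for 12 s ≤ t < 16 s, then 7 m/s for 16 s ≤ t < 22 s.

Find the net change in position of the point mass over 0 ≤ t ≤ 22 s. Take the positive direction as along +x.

Net displacement equals the area under the velocity-time graph (areas below the axis count negative).
0–3 s: -4 × 3 = -12 m
3–6 s: -5 × 3 = -15 m
6–12 s: -9 × 6 = -54 m
12–16 s: 3 × 4 = 12 m
16–22 s: 7 × 6 = 42 m
Net displacement = -27 m

-27 m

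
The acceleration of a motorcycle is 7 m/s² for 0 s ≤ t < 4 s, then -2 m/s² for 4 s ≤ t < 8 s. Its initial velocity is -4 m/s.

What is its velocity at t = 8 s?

Δv equals the area under the a-t graph; then v = v₀ + Δv.
0–4 s: 7 × 4 = 28 m/s
4–8 s: -2 × 4 = -8 m/s
Δv = 20 m/s, so v(8) = -4 + (20) = 16 m/s.

16 m/s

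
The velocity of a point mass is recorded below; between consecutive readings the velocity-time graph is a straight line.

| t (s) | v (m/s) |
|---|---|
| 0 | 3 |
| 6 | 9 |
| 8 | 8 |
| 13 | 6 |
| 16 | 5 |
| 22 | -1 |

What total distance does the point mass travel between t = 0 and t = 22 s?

117.5 m

Total distance travelled is ∫|v| dt — sum the magnitudes of each area piece.
0–6 s: |½(3 + 9)(6)| = 36 m
6–8 s: |½(9 + 8)(2)| = 17 m
8–13 s: |½(8 + 6)(5)| = 35 m
13–16 s: |½(6 + 5)(3)| = 16.5 m
16–22 s: v = 0 at t = 21 s; triangle areas 12.5 + 0.5 = 13 m
Total distance = 117.5 m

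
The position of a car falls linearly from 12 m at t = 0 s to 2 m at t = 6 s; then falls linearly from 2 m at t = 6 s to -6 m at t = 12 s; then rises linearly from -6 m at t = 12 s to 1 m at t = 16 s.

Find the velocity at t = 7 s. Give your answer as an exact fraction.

-4/3 m/s

Velocity is the slope of the x-t graph on 6–12 s: (-6 − 2)/(12 − 6) = -4/3 m/s.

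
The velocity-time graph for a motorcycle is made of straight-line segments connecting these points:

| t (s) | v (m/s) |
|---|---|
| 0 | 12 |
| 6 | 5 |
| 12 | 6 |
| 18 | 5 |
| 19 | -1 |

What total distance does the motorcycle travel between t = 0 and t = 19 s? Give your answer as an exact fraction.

Total distance travelled is ∫|v| dt — sum the magnitudes of each area piece.
0–6 s: |½(12 + 5)(6)| = 51 m
6–12 s: |½(5 + 6)(6)| = 33 m
12–18 s: |½(6 + 5)(6)| = 33 m
18–19 s: v = 0 at t = 113/6 s; triangle areas 25/12 + 1/12 = 13/6 m
Total distance = 715/6 m

715/6 m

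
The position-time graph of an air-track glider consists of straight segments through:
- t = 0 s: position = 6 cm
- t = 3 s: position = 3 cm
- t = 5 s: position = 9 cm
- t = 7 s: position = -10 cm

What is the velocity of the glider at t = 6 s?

-9.5 cm/s

Velocity is the slope of the x-t graph on 5–7 s: (-10 − 9)/(7 − 5) = -9.5 cm/s.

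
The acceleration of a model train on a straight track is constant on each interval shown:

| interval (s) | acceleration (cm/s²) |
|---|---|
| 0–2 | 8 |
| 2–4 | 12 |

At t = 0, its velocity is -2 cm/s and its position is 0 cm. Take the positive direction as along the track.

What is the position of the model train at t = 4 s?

64 cm

On each constant-a segment, Δv = aΔt and Δx = v₀Δt + ½aΔt²; chain segment to segment.
0–2 s: v starts -2 cm/s; Δx = -2·2 + ½·8·2² = 12 cm; v ends 14 cm/s.
2–4 s: v starts 14 cm/s; Δx = 14·2 + ½·12·2² = 52 cm; v ends 38 cm/s.
x(4) = 0 + Σ Δx = 64 cm.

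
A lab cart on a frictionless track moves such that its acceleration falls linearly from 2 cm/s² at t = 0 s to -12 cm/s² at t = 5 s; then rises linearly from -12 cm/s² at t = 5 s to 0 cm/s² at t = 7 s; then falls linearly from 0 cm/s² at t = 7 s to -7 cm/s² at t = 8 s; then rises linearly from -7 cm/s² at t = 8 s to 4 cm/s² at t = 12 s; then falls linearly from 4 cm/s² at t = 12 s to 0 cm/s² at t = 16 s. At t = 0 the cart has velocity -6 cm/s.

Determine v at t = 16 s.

Δv equals the area under the a-t graph; then v = v₀ + Δv.
0–5 s: ½(2 + -12)(5) = -25 cm/s
5–7 s: ½(-12 + 0)(2) = -12 cm/s
7–8 s: ½(0 + -7)(1) = -3.5 cm/s
8–12 s: ½(-7 + 4)(4) = -6 cm/s
12–16 s: ½(4 + 0)(4) = 8 cm/s
Δv = -38.5 cm/s, so v(16) = -6 + (-38.5) = -44.5 cm/s.

-44.5 cm/s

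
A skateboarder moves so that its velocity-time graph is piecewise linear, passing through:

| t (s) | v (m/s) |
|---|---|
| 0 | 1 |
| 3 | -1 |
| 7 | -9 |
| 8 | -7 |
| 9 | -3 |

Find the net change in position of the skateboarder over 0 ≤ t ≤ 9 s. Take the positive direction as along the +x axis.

Displacement is the signed area under the v-t curve.
0–3 s: ½(1 + -1)(3) = 0 m
3–7 s: ½(-1 + -9)(4) = -20 m
7–8 s: ½(-9 + -7)(1) = -8 m
8–9 s: ½(-7 + -3)(1) = -5 m
Net displacement = -33 m

-33 m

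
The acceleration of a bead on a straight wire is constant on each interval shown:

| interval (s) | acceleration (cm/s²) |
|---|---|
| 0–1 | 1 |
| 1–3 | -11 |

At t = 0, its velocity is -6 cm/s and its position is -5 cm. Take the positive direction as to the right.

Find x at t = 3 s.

-42.5 cm

On each constant-a segment, Δv = aΔt and Δx = v₀Δt + ½aΔt²; chain segment to segment.
0–1 s: v starts -6 cm/s; Δx = -6·1 + ½·1·1² = -5.5 cm; v ends -5 cm/s.
1–3 s: v starts -5 cm/s; Δx = -5·2 + ½·-11·2² = -32 cm; v ends -27 cm/s.
x(3) = -5 + Σ Δx = -42.5 cm.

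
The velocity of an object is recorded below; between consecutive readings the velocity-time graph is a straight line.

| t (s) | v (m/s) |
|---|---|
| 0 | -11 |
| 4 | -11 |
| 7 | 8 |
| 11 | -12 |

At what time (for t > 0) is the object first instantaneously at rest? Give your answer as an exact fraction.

t = 109/19 s

v changes sign on 4–7 s (from -11 to 8); the graph is linear there, so v = 0 at t = 4 + (11)·(7 − 4)/(8 − -11) = 109/19 s.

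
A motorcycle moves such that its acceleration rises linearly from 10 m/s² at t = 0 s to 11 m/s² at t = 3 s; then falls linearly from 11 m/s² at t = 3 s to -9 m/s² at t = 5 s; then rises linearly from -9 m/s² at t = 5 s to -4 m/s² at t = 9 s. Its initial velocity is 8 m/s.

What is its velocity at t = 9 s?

Δv equals the area under the a-t graph; then v = v₀ + Δv.
0–3 s: ½(10 + 11)(3) = 31.5 m/s
3–5 s: ½(11 + -9)(2) = 2 m/s
5–9 s: ½(-9 + -4)(4) = -26 m/s
Δv = 7.5 m/s, so v(9) = 8 + (7.5) = 15.5 m/s.

15.5 m/s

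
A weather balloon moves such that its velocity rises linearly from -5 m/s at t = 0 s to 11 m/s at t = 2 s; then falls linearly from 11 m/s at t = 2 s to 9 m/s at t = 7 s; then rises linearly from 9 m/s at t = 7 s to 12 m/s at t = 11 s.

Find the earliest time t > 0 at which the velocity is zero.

t = 0.625 s

v changes sign on 0–2 s (from -5 to 11); the graph is linear there, so v = 0 at t = 0 + (5)·(2 − 0)/(11 − -5) = 0.625 s.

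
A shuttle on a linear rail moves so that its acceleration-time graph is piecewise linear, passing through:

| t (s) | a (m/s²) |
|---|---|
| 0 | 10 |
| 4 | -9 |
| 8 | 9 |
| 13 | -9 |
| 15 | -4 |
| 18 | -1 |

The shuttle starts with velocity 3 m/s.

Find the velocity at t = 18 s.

Δv equals the area under the a-t graph; then v = v₀ + Δv.
0–4 s: ½(10 + -9)(4) = 2 m/s
4–8 s: ½(-9 + 9)(4) = 0 m/s
8–13 s: ½(9 + -9)(5) = 0 m/s
13–15 s: ½(-9 + -4)(2) = -13 m/s
15–18 s: ½(-4 + -1)(3) = -7.5 m/s
Δv = -18.5 m/s, so v(18) = 3 + (-18.5) = -15.5 m/s.

-15.5 m/s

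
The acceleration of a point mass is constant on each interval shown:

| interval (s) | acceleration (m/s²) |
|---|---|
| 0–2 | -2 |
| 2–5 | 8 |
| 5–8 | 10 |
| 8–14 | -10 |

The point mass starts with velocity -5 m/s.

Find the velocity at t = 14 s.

Δv equals the area under the a-t graph; then v = v₀ + Δv.
0–2 s: -2 × 2 = -4 m/s
2–5 s: 8 × 3 = 24 m/s
5–8 s: 10 × 3 = 30 m/s
8–14 s: -10 × 6 = -60 m/s
Δv = -10 m/s, so v(14) = -5 + (-10) = -15 m/s.

-15 m/s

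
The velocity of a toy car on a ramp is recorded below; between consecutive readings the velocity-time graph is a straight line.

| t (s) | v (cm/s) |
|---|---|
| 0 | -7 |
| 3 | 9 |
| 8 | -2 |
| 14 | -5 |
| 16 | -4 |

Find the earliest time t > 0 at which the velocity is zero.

t = 1.3125 s

v changes sign on 0–3 s (from -7 to 9); the graph is linear there, so v = 0 at t = 0 + (7)·(3 − 0)/(9 − -7) = 1.3125 s.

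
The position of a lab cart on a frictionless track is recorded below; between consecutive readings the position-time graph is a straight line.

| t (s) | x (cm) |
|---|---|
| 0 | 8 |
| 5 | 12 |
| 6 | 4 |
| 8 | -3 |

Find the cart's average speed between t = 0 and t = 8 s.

2.375 cm/s

Average speed = (total path length)/(elapsed time); on a piecewise-linear x-t graph the path length is Σ|Δx|.
0–5 s: |Δx| = |12 − 8| = 4 cm
5–6 s: |Δx| = |4 − 12| = 8 cm
6–8 s: |Δx| = |-3 − 4| = 7 cm
Total path = 19 cm; average speed = 19/8 = 2.375 cm/s.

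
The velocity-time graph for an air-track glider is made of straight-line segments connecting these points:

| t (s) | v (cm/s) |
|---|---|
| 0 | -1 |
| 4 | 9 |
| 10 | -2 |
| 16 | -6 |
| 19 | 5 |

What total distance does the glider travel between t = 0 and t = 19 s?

Distance (not displacement) is the total path length: add the absolute areas under v-t.
0–4 s: v = 0 at t = 0.4 s; triangle areas 0.2 + 16.2 = 16.4 cm
4–10 s: v = 0 at t = 98/11 s; triangle areas 243/11 + 12/11 = 255/11 cm
10–16 s: |½(-2 + -6)(6)| = 24 cm
16–19 s: v = 0 at t = 194/11 s; triangle areas 54/11 + 75/22 = 183/22 cm
Total distance = 71.9 cm

71.9 cm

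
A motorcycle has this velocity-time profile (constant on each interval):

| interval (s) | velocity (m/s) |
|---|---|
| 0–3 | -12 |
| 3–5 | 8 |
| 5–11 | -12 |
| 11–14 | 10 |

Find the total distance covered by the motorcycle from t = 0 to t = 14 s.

Distance (not displacement) is the total path length: add the absolute areas under v-t.
0–3 s: |-12| × 3 = 36 m
3–5 s: |8| × 2 = 16 m
5–11 s: |-12| × 6 = 72 m
11–14 s: |10| × 3 = 30 m
Total distance = 154 m

154 m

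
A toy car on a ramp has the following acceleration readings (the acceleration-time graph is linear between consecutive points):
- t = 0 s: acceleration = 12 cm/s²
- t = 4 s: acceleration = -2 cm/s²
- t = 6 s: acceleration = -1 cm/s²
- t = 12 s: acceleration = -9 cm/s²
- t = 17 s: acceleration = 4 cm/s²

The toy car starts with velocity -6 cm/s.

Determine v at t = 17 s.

-31.5 cm/s

Δv equals the area under the a-t graph; then v = v₀ + Δv.
0–4 s: ½(12 + -2)(4) = 20 cm/s
4–6 s: ½(-2 + -1)(2) = -3 cm/s
6–12 s: ½(-1 + -9)(6) = -30 cm/s
12–17 s: ½(-9 + 4)(5) = -12.5 cm/s
Δv = -25.5 cm/s, so v(17) = -6 + (-25.5) = -31.5 cm/s.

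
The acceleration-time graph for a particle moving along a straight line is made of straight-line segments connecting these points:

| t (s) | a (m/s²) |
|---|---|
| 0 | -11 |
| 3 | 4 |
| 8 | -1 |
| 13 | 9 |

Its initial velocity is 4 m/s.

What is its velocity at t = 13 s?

Δv equals the area under the a-t graph; then v = v₀ + Δv.
0–3 s: ½(-11 + 4)(3) = -10.5 m/s
3–8 s: ½(4 + -1)(5) = 7.5 m/s
8–13 s: ½(-1 + 9)(5) = 20 m/s
Δv = 17 m/s, so v(13) = 4 + (17) = 21 m/s.

21 m/s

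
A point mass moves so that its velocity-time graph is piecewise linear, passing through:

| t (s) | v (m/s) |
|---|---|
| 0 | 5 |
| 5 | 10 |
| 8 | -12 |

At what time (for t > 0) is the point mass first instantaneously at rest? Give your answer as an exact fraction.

v changes sign on 5–8 s (from 10 to -12); the graph is linear there, so v = 0 at t = 5 + (-10)·(8 − 5)/(-12 − 10) = 70/11 s.

t = 70/11 s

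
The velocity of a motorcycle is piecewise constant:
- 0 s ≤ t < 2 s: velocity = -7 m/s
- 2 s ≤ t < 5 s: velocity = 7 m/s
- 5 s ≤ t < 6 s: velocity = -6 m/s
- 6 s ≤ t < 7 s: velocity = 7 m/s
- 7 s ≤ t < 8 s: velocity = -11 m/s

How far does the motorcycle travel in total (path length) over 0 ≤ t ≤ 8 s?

Total distance travelled is ∫|v| dt — sum the magnitudes of each area piece.
0–2 s: |-7| × 2 = 14 m
2–5 s: |7| × 3 = 21 m
5–6 s: |-6| × 1 = 6 m
6–7 s: |7| × 1 = 7 m
7–8 s: |-11| × 1 = 11 m
Total distance = 59 m

59 m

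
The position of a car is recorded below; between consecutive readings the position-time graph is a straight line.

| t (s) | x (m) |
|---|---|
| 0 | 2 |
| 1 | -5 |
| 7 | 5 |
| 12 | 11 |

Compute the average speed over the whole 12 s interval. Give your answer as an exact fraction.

23/12 m/s

Average speed = (total path length)/(elapsed time); on a piecewise-linear x-t graph the path length is Σ|Δx|.
0–1 s: |Δx| = |-5 − 2| = 7 m
1–7 s: |Δx| = |5 − -5| = 10 m
7–12 s: |Δx| = |11 − 5| = 6 m
Total path = 23 m; average speed = 23/12 = 23/12 m/s.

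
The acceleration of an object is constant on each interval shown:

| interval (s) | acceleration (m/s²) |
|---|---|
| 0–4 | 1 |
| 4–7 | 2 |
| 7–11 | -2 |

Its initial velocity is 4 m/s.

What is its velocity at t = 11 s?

6 m/s

Δv equals the area under the a-t graph; then v = v₀ + Δv.
0–4 s: 1 × 4 = 4 m/s
4–7 s: 2 × 3 = 6 m/s
7–11 s: -2 × 4 = -8 m/s
Δv = 2 m/s, so v(11) = 4 + (2) = 6 m/s.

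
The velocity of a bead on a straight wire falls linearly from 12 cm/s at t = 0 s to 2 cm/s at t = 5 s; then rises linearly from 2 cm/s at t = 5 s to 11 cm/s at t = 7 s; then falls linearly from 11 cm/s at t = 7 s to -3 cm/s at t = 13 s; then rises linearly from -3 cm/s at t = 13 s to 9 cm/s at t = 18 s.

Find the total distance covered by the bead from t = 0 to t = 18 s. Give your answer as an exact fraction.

Total distance travelled is ∫|v| dt — sum the magnitudes of each area piece.
0–5 s: |½(12 + 2)(5)| = 35 cm
5–7 s: |½(2 + 11)(2)| = 13 cm
7–13 s: v = 0 at t = 82/7 s; triangle areas 363/14 + 27/14 = 195/7 cm
13–18 s: v = 0 at t = 14.25 s; triangle areas 1.875 + 16.875 = 18.75 cm
Total distance = 2649/28 cm

2649/28 cm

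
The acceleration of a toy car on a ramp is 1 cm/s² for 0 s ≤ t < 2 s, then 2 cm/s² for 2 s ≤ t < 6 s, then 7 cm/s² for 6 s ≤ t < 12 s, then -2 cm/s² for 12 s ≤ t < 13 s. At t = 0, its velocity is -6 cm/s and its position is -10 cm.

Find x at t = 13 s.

175 cm

On each constant-a segment, Δv = aΔt and Δx = v₀Δt + ½aΔt²; chain segment to segment.
0–2 s: v starts -6 cm/s; Δx = -6·2 + ½·1·2² = -10 cm; v ends -4 cm/s.
2–6 s: v starts -4 cm/s; Δx = -4·4 + ½·2·4² = 0 cm; v ends 4 cm/s.
6–12 s: v starts 4 cm/s; Δx = 4·6 + ½·7·6² = 150 cm; v ends 46 cm/s.
12–13 s: v starts 46 cm/s; Δx = 46·1 + ½·-2·1² = 45 cm; v ends 44 cm/s.
x(13) = -10 + Σ Δx = 175 cm.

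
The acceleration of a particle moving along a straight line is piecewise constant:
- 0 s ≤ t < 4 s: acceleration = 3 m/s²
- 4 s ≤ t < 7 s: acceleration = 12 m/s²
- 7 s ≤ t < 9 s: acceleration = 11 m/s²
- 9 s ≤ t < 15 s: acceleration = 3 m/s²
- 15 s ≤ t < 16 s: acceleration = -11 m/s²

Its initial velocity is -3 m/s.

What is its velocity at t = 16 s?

74 m/s

Δv equals the area under the a-t graph; then v = v₀ + Δv.
0–4 s: 3 × 4 = 12 m/s
4–7 s: 12 × 3 = 36 m/s
7–9 s: 11 × 2 = 22 m/s
9–15 s: 3 × 6 = 18 m/s
15–16 s: -11 × 1 = -11 m/s
Δv = 77 m/s, so v(16) = -3 + (77) = 74 m/s.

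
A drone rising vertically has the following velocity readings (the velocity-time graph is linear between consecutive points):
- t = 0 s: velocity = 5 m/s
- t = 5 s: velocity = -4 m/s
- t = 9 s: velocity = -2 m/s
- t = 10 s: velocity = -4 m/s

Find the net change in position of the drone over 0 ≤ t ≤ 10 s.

-12.5 m

Displacement is the signed area under the v-t curve.
0–5 s: ½(5 + -4)(5) = 2.5 m
5–9 s: ½(-4 + -2)(4) = -12 m
9–10 s: ½(-2 + -4)(1) = -3 m
Net displacement = -12.5 m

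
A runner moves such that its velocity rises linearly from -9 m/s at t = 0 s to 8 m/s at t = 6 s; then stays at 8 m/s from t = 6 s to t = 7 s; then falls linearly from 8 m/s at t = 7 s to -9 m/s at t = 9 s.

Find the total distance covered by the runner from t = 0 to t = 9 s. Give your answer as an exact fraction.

716/17 m

Total distance travelled is ∫|v| dt — sum the magnitudes of each area piece.
0–6 s: v = 0 at t = 54/17 s; triangle areas 243/17 + 192/17 = 435/17 m
6–7 s: |8| × 1 = 8 m
7–9 s: v = 0 at t = 135/17 s; triangle areas 64/17 + 81/17 = 145/17 m
Total distance = 716/17 m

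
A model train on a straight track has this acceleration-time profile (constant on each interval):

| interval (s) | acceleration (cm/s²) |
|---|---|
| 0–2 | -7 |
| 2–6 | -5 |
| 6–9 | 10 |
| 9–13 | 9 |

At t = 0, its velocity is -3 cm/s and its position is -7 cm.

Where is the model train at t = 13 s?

On each constant-a segment, Δv = aΔt and Δx = v₀Δt + ½aΔt²; chain segment to segment.
0–2 s: v starts -3 cm/s; Δx = -3·2 + ½·-7·2² = -20 cm; v ends -17 cm/s.
2–6 s: v starts -17 cm/s; Δx = -17·4 + ½·-5·4² = -108 cm; v ends -37 cm/s.
6–9 s: v starts -37 cm/s; Δx = -37·3 + ½·10·3² = -66 cm; v ends -7 cm/s.
9–13 s: v starts -7 cm/s; Δx = -7·4 + ½·9·4² = 44 cm; v ends 29 cm/s.
x(13) = -7 + Σ Δx = -157 cm.

-157 cm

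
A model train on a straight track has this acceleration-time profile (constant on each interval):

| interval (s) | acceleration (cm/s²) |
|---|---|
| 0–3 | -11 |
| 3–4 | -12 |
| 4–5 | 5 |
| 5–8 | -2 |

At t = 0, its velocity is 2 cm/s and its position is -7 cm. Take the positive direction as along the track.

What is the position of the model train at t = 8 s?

On each constant-a segment, Δv = aΔt and Δx = v₀Δt + ½aΔt²; chain segment to segment.
0–3 s: v starts 2 cm/s; Δx = 2·3 + ½·-11·3² = -43.5 cm; v ends -31 cm/s.
3–4 s: v starts -31 cm/s; Δx = -31·1 + ½·-12·1² = -37 cm; v ends -43 cm/s.
4–5 s: v starts -43 cm/s; Δx = -43·1 + ½·5·1² = -40.5 cm; v ends -38 cm/s.
5–8 s: v starts -38 cm/s; Δx = -38·3 + ½·-2·3² = -123 cm; v ends -44 cm/s.
x(8) = -7 + Σ Δx = -251 cm.

-251 cm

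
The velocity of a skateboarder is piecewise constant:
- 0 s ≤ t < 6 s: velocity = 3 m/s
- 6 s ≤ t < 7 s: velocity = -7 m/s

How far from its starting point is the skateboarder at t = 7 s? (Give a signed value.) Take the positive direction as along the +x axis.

11 m

Net displacement equals the area under the velocity-time graph (areas below the axis count negative).
0–6 s: 3 × 6 = 18 m
6–7 s: -7 × 1 = -7 m
Net displacement = 11 m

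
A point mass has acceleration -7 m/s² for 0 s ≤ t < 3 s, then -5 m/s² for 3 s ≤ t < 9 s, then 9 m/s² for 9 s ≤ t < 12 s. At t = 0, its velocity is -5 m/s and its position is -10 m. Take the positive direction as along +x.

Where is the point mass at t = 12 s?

-430 m

On each constant-a segment, Δv = aΔt and Δx = v₀Δt + ½aΔt²; chain segment to segment.
0–3 s: v starts -5 m/s; Δx = -5·3 + ½·-7·3² = -46.5 m; v ends -26 m/s.
3–9 s: v starts -26 m/s; Δx = -26·6 + ½·-5·6² = -246 m; v ends -56 m/s.
9–12 s: v starts -56 m/s; Δx = -56·3 + ½·9·3² = -127.5 m; v ends -29 m/s.
x(12) = -10 + Σ Δx = -430 m.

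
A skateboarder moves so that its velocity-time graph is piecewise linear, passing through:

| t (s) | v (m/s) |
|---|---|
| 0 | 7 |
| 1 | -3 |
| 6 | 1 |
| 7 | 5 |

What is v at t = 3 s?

On 1–6 s the graph is linear from -3 to 1 m/s: v(3) = -3 + (1 − -3)·(3 − 1)/(6 − 1) = -1.4 m/s.

-1.4 m/s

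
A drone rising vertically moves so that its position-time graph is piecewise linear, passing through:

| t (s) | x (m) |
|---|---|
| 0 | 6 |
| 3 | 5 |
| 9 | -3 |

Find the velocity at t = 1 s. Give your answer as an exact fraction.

-1/3 m/s

Velocity is the slope of the x-t graph on 0–3 s: (5 − 6)/(3 − 0) = -1/3 m/s.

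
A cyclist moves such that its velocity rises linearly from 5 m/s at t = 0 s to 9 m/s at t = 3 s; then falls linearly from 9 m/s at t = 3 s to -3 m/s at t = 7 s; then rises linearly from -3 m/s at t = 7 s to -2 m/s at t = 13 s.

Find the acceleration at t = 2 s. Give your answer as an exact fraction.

4/3 m/s²

Acceleration is the slope of the v-t graph on 0–3 s: (9 − 5)/(3 − 0) = 4/3 m/s².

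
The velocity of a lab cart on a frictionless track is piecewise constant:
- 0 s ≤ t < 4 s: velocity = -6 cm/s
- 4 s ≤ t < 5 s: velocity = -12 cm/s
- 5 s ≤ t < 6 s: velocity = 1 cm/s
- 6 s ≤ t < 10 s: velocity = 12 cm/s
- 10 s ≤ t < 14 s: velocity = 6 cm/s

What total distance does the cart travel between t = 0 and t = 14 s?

109 cm

Total distance travelled is ∫|v| dt — sum the magnitudes of each area piece.
0–4 s: |-6| × 4 = 24 cm
4–5 s: |-12| × 1 = 12 cm
5–6 s: |1| × 1 = 1 cm
6–10 s: |12| × 4 = 48 cm
10–14 s: |6| × 4 = 24 cm
Total distance = 109 cm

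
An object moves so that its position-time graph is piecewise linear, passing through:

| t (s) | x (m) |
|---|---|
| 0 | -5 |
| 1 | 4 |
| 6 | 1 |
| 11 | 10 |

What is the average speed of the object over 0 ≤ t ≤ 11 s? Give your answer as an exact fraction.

Average speed = (total path length)/(elapsed time); on a piecewise-linear x-t graph the path length is Σ|Δx|.
0–1 s: |Δx| = |4 − -5| = 9 m
1–6 s: |Δx| = |1 − 4| = 3 m
6–11 s: |Δx| = |10 − 1| = 9 m
Total path = 21 m; average speed = 21/11 = 21/11 m/s.

21/11 m/s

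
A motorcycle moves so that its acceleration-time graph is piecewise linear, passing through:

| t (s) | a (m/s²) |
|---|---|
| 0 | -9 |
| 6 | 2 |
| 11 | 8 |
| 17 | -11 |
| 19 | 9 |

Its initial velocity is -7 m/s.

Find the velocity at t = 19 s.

-14 m/s

Δv equals the area under the a-t graph; then v = v₀ + Δv.
0–6 s: ½(-9 + 2)(6) = -21 m/s
6–11 s: ½(2 + 8)(5) = 25 m/s
11–17 s: ½(8 + -11)(6) = -9 m/s
17–19 s: ½(-11 + 9)(2) = -2 m/s
Δv = -7 m/s, so v(19) = -7 + (-7) = -14 m/s.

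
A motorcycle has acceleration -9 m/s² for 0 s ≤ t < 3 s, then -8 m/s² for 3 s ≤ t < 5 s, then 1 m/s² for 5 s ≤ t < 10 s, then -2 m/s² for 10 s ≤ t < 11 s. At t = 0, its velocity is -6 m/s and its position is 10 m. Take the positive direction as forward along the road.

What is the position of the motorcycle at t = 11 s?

On each constant-a segment, Δv = aΔt and Δx = v₀Δt + ½aΔt²; chain segment to segment.
0–3 s: v starts -6 m/s; Δx = -6·3 + ½·-9·3² = -58.5 m; v ends -33 m/s.
3–5 s: v starts -33 m/s; Δx = -33·2 + ½·-8·2² = -82 m; v ends -49 m/s.
5–10 s: v starts -49 m/s; Δx = -49·5 + ½·1·5² = -232.5 m; v ends -44 m/s.
10–11 s: v starts -44 m/s; Δx = -44·1 + ½·-2·1² = -45 m; v ends -46 m/s.
x(11) = 10 + Σ Δx = -408 m.

-408 m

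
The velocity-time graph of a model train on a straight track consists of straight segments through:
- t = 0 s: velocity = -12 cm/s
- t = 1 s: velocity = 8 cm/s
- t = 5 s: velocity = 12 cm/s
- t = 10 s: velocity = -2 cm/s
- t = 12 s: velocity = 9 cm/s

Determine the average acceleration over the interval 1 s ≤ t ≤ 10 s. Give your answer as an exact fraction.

-10/9 cm/s²

Average acceleration = Δv/Δt = (-2 − 8)/(10 − 1) = -10/9 cm/s².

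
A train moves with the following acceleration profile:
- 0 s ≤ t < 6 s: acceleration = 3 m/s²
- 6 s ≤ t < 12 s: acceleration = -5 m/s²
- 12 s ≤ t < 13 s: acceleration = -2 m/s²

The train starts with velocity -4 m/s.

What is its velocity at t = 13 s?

-18 m/s

Δv equals the area under the a-t graph; then v = v₀ + Δv.
0–6 s: 3 × 6 = 18 m/s
6–12 s: -5 × 6 = -30 m/s
12–13 s: -2 × 1 = -2 m/s
Δv = -14 m/s, so v(13) = -4 + (-14) = -18 m/s.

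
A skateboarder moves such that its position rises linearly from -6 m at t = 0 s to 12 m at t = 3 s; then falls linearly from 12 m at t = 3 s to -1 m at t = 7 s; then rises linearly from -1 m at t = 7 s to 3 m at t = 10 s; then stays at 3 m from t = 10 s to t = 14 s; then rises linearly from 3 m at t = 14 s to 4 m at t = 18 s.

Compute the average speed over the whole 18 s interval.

2 m/s

Average speed = (total path length)/(elapsed time); on a piecewise-linear x-t graph the path length is Σ|Δx|.
0–3 s: |Δx| = |12 − -6| = 18 m
3–7 s: |Δx| = |-1 − 12| = 13 m
7–10 s: |Δx| = |3 − -1| = 4 m
10–14 s: |Δx| = |3 − 3| = 0 m
14–18 s: |Δx| = |4 − 3| = 1 m
Total path = 36 m; average speed = 36/18 = 2 m/s.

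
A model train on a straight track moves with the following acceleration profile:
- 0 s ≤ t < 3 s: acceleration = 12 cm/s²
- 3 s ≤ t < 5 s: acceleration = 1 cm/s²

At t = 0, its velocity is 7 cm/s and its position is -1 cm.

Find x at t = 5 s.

162 cm

On each constant-a segment, Δv = aΔt and Δx = v₀Δt + ½aΔt²; chain segment to segment.
0–3 s: v starts 7 cm/s; Δx = 7·3 + ½·12·3² = 75 cm; v ends 43 cm/s.
3–5 s: v starts 43 cm/s; Δx = 43·2 + ½·1·2² = 88 cm; v ends 45 cm/s.
x(5) = -1 + Σ Δx = 162 cm.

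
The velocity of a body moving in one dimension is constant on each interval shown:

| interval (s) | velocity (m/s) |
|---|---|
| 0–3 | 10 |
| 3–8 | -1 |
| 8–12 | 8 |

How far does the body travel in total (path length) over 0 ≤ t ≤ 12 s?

Total distance travelled is ∫|v| dt — sum the magnitudes of each area piece.
0–3 s: |10| × 3 = 30 m
3–8 s: |-1| × 5 = 5 m
8–12 s: |8| × 4 = 32 m
Total distance = 67 m

67 m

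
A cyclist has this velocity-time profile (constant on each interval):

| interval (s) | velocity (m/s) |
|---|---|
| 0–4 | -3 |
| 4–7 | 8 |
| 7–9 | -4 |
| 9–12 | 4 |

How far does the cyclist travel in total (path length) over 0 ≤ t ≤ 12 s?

Total distance travelled is ∫|v| dt — sum the magnitudes of each area piece.
0–4 s: |-3| × 4 = 12 m
4–7 s: |8| × 3 = 24 m
7–9 s: |-4| × 2 = 8 m
9–12 s: |4| × 3 = 12 m
Total distance = 56 m

56 m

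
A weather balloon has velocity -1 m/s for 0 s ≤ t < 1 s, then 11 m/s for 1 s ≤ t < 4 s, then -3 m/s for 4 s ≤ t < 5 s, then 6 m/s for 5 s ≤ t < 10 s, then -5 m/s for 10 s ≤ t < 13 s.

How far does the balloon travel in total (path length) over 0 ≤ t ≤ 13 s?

Distance (not displacement) is the total path length: add the absolute areas under v-t.
0–1 s: |-1| × 1 = 1 m
1–4 s: |11| × 3 = 33 m
4–5 s: |-3| × 1 = 3 m
5–10 s: |6| × 5 = 30 m
10–13 s: |-5| × 3 = 15 m
Total distance = 82 m

82 m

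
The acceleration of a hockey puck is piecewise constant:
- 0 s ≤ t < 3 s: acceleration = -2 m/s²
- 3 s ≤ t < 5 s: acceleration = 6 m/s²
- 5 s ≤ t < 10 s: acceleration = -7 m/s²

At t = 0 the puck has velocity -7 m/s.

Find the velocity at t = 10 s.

Δv equals the area under the a-t graph; then v = v₀ + Δv.
0–3 s: -2 × 3 = -6 m/s
3–5 s: 6 × 2 = 12 m/s
5–10 s: -7 × 5 = -35 m/s
Δv = -29 m/s, so v(10) = -7 + (-29) = -36 m/s.

-36 m/s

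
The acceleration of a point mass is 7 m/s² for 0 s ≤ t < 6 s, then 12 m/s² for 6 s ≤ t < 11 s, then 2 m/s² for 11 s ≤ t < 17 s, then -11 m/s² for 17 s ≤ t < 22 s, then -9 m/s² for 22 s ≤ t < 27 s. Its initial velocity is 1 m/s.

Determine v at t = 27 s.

Δv equals the area under the a-t graph; then v = v₀ + Δv.
0–6 s: 7 × 6 = 42 m/s
6–11 s: 12 × 5 = 60 m/s
11–17 s: 2 × 6 = 12 m/s
17–22 s: -11 × 5 = -55 m/s
22–27 s: -9 × 5 = -45 m/s
Δv = 14 m/s, so v(27) = 1 + (14) = 15 m/s.

15 m/s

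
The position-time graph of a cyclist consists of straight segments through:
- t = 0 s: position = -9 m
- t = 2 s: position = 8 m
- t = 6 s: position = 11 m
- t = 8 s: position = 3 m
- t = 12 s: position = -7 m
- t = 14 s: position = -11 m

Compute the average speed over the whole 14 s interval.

Average speed = (total path length)/(elapsed time); on a piecewise-linear x-t graph the path length is Σ|Δx|.
0–2 s: |Δx| = |8 − -9| = 17 m
2–6 s: |Δx| = |11 − 8| = 3 m
6–8 s: |Δx| = |3 − 11| = 8 m
8–12 s: |Δx| = |-7 − 3| = 10 m
12–14 s: |Δx| = |-11 − -7| = 4 m
Total path = 42 m; average speed = 42/14 = 3 m/s.

3 m/s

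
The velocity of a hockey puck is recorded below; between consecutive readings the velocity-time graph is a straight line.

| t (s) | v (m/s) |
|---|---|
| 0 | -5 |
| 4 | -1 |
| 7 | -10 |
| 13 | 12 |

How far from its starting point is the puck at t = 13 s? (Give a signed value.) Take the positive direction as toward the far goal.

Net displacement equals the area under the velocity-time graph (areas below the axis count negative).
0–4 s: ½(-5 + -1)(4) = -12 m
4–7 s: ½(-1 + -10)(3) = -16.5 m
7–13 s: ½(-10 + 12)(6) = 6 m
Net displacement = -22.5 m

-22.5 m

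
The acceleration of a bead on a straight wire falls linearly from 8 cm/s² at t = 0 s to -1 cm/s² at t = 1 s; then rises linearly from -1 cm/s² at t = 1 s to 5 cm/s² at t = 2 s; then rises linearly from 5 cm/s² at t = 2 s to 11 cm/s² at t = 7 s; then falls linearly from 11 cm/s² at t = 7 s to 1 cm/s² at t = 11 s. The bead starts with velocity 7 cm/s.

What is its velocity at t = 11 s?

Δv equals the area under the a-t graph; then v = v₀ + Δv.
0–1 s: ½(8 + -1)(1) = 3.5 cm/s
1–2 s: ½(-1 + 5)(1) = 2 cm/s
2–7 s: ½(5 + 11)(5) = 40 cm/s
7–11 s: ½(11 + 1)(4) = 24 cm/s
Δv = 69.5 cm/s, so v(11) = 7 + (69.5) = 76.5 cm/s.

76.5 cm/s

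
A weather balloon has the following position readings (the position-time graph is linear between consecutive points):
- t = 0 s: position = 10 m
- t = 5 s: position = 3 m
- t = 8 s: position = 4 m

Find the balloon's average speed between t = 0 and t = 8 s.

1 m/s

Average speed = (total path length)/(elapsed time); on a piecewise-linear x-t graph the path length is Σ|Δx|.
0–5 s: |Δx| = |3 − 10| = 7 m
5–8 s: |Δx| = |4 − 3| = 1 m
Total path = 8 m; average speed = 8/8 = 1 m/s.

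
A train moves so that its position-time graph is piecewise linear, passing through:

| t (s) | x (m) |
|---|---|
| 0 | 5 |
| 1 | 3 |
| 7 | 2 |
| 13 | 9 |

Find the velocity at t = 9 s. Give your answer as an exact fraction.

Velocity is the slope of the x-t graph on 7–13 s: (9 − 2)/(13 − 7) = 7/6 m/s.

7/6 m/s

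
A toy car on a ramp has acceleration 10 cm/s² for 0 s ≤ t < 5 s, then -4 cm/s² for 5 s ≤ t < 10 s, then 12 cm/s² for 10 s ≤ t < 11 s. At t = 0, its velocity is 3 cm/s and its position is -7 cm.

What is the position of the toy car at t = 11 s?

387 cm

On each constant-a segment, Δv = aΔt and Δx = v₀Δt + ½aΔt²; chain segment to segment.
0–5 s: v starts 3 cm/s; Δx = 3·5 + ½·10·5² = 140 cm; v ends 53 cm/s.
5–10 s: v starts 53 cm/s; Δx = 53·5 + ½·-4·5² = 215 cm; v ends 33 cm/s.
10–11 s: v starts 33 cm/s; Δx = 33·1 + ½·12·1² = 39 cm; v ends 45 cm/s.
x(11) = -7 + Σ Δx = 387 cm.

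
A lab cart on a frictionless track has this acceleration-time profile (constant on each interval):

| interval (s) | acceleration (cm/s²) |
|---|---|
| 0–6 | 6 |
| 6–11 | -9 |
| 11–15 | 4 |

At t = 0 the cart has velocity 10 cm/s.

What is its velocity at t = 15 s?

17 cm/s

Δv equals the area under the a-t graph; then v = v₀ + Δv.
0–6 s: 6 × 6 = 36 cm/s
6–11 s: -9 × 5 = -45 cm/s
11–15 s: 4 × 4 = 16 cm/s
Δv = 7 cm/s, so v(15) = 10 + (7) = 17 cm/s.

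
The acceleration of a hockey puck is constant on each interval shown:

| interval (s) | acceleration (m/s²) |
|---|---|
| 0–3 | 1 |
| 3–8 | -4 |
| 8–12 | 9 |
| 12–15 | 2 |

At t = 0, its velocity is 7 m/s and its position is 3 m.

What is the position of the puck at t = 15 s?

147.5 m

On each constant-a segment, Δv = aΔt and Δx = v₀Δt + ½aΔt²; chain segment to segment.
0–3 s: v starts 7 m/s; Δx = 7·3 + ½·1·3² = 25.5 m; v ends 10 m/s.
3–8 s: v starts 10 m/s; Δx = 10·5 + ½·-4·5² = 0 m; v ends -10 m/s.
8–12 s: v starts -10 m/s; Δx = -10·4 + ½·9·4² = 32 m; v ends 26 m/s.
12–15 s: v starts 26 m/s; Δx = 26·3 + ½·2·3² = 87 m; v ends 32 m/s.
x(15) = 3 + Σ Δx = 147.5 m.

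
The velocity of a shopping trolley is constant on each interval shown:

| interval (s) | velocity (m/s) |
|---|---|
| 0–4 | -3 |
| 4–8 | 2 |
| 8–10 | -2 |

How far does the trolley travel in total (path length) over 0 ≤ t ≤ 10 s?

Distance (not displacement) is the total path length: add the absolute areas under v-t.
0–4 s: |-3| × 4 = 12 m
4–8 s: |2| × 4 = 8 m
8–10 s: |-2| × 2 = 4 m
Total distance = 24 m

24 m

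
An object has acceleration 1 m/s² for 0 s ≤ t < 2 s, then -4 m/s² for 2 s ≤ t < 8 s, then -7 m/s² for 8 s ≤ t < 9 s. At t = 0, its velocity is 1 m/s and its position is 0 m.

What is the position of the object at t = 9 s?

-74.5 m

On each constant-a segment, Δv = aΔt and Δx = v₀Δt + ½aΔt²; chain segment to segment.
0–2 s: v starts 1 m/s; Δx = 1·2 + ½·1·2² = 4 m; v ends 3 m/s.
2–8 s: v starts 3 m/s; Δx = 3·6 + ½·-4·6² = -54 m; v ends -21 m/s.
8–9 s: v starts -21 m/s; Δx = -21·1 + ½·-7·1² = -24.5 m; v ends -28 m/s.
x(9) = 0 + Σ Δx = -74.5 m.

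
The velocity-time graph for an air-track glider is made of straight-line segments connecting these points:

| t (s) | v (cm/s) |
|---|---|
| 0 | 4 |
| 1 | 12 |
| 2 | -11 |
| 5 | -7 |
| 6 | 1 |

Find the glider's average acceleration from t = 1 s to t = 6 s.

Average acceleration = Δv/Δt = (1 − 12)/(6 − 1) = -2.2 cm/s².

-2.2 cm/s²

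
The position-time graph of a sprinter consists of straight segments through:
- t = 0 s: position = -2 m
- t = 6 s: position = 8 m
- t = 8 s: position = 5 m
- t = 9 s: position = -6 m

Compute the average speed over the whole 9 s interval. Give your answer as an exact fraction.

Average speed = (total path length)/(elapsed time); on a piecewise-linear x-t graph the path length is Σ|Δx|.
0–6 s: |Δx| = |8 − -2| = 10 m
6–8 s: |Δx| = |5 − 8| = 3 m
8–9 s: |Δx| = |-6 − 5| = 11 m
Total path = 24 m; average speed = 24/9 = 8/3 m/s.

8/3 m/s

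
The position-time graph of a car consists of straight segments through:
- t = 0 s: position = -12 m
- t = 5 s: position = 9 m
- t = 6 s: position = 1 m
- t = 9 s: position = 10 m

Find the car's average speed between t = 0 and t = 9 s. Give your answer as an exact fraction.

Average speed = (total path length)/(elapsed time); on a piecewise-linear x-t graph the path length is Σ|Δx|.
0–5 s: |Δx| = |9 − -12| = 21 m
5–6 s: |Δx| = |1 − 9| = 8 m
6–9 s: |Δx| = |10 − 1| = 9 m
Total path = 38 m; average speed = 38/9 = 38/9 m/s.

38/9 m/s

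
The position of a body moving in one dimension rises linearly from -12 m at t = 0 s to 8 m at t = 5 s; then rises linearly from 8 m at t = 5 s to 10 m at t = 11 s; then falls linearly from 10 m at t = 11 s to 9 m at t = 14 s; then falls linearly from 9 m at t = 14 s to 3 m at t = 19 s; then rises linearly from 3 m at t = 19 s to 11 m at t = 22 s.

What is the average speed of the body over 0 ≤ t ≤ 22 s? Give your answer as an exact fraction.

Average speed = (total path length)/(elapsed time); on a piecewise-linear x-t graph the path length is Σ|Δx|.
0–5 s: |Δx| = |8 − -12| = 20 m
5–11 s: |Δx| = |10 − 8| = 2 m
11–14 s: |Δx| = |9 − 10| = 1 m
14–19 s: |Δx| = |3 − 9| = 6 m
19–22 s: |Δx| = |11 − 3| = 8 m
Total path = 37 m; average speed = 37/22 = 37/22 m/s.

37/22 m/s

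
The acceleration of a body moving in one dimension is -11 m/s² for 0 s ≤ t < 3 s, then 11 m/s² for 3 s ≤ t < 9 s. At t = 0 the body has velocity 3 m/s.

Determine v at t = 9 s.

Δv equals the area under the a-t graph; then v = v₀ + Δv.
0–3 s: -11 × 3 = -33 m/s
3–9 s: 11 × 6 = 66 m/s
Δv = 33 m/s, so v(9) = 3 + (33) = 36 m/s.

36 m/s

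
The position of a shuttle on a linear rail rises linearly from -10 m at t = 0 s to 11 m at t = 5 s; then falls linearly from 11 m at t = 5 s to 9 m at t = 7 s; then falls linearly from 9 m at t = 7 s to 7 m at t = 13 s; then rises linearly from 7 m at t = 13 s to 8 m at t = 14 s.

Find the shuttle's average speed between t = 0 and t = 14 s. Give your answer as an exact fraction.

Average speed = (total path length)/(elapsed time); on a piecewise-linear x-t graph the path length is Σ|Δx|.
0–5 s: |Δx| = |11 − -10| = 21 m
5–7 s: |Δx| = |9 − 11| = 2 m
7–13 s: |Δx| = |7 − 9| = 2 m
13–14 s: |Δx| = |8 − 7| = 1 m
Total path = 26 m; average speed = 26/14 = 13/7 m/s.

13/7 m/s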